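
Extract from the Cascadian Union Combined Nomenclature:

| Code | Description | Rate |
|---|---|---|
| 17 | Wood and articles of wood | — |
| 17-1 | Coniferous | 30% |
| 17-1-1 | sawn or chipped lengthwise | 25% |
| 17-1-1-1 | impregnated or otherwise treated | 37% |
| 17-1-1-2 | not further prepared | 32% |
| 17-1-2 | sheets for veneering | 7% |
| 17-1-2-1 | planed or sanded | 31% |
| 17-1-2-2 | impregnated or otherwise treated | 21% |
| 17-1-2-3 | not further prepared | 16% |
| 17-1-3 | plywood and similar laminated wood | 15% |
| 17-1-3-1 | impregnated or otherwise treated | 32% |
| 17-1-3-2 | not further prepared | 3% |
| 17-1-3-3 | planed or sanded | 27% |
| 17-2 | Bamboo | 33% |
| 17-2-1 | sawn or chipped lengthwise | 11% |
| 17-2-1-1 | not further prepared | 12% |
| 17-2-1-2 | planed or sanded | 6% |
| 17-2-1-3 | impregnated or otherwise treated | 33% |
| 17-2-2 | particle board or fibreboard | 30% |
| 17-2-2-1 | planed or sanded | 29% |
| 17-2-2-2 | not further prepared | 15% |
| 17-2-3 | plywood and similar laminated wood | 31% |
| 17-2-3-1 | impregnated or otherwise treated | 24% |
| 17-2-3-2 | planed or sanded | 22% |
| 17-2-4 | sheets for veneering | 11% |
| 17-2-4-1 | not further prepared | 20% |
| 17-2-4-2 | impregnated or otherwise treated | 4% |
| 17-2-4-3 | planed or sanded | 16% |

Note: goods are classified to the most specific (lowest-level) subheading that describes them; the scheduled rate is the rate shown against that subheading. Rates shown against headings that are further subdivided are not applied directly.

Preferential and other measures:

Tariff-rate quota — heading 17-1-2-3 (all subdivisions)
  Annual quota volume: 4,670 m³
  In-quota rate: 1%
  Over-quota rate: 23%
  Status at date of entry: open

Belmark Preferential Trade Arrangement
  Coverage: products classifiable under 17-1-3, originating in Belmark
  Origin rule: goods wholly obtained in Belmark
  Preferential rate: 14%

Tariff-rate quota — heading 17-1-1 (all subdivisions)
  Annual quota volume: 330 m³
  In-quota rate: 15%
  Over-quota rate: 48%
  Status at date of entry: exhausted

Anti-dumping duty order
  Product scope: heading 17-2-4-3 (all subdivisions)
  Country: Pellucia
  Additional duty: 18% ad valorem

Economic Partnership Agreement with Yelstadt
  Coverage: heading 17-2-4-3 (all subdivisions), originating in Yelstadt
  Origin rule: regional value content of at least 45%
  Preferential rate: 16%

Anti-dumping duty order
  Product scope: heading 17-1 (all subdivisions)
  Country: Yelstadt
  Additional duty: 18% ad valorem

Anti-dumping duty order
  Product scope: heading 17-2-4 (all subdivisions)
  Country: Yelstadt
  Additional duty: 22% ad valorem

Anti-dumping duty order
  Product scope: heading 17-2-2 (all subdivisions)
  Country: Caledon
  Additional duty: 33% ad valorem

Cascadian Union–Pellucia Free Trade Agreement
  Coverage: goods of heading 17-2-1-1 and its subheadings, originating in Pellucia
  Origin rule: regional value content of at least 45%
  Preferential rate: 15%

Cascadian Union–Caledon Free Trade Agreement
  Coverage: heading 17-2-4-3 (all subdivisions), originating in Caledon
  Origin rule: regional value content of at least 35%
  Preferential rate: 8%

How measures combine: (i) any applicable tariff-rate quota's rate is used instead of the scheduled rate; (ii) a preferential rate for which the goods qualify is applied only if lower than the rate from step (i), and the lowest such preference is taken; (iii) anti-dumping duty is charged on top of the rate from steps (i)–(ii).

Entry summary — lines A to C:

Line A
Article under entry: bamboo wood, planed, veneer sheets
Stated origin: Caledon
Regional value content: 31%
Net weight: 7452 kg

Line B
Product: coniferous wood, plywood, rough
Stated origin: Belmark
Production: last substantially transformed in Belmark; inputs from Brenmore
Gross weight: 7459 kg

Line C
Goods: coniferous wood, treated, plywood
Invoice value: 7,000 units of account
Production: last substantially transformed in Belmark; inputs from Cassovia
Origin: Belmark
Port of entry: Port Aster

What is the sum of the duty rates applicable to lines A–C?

51%

Line A: bamboo → 17-2; veneer sheets → 17-2-4; planed → 17-2-4-3. Scheduled 16%. Caledon agreement on 17-2-4-3: RVC < 35%. → 16%.
Line B: coniferous → 17-1; plywood → 17-1-3; rough → 17-1-3-2. Scheduled 3%. Belmark agreement on 17-1-3: not wholly obtained. → 3%.
Line C: coniferous → 17-1; plywood → 17-1-3; treated → 17-1-3-1. Scheduled 32%. Belmark agreement on 17-1-3: not wholly obtained. → 32%.
Sum: 16% + 3% + 32% = 51%.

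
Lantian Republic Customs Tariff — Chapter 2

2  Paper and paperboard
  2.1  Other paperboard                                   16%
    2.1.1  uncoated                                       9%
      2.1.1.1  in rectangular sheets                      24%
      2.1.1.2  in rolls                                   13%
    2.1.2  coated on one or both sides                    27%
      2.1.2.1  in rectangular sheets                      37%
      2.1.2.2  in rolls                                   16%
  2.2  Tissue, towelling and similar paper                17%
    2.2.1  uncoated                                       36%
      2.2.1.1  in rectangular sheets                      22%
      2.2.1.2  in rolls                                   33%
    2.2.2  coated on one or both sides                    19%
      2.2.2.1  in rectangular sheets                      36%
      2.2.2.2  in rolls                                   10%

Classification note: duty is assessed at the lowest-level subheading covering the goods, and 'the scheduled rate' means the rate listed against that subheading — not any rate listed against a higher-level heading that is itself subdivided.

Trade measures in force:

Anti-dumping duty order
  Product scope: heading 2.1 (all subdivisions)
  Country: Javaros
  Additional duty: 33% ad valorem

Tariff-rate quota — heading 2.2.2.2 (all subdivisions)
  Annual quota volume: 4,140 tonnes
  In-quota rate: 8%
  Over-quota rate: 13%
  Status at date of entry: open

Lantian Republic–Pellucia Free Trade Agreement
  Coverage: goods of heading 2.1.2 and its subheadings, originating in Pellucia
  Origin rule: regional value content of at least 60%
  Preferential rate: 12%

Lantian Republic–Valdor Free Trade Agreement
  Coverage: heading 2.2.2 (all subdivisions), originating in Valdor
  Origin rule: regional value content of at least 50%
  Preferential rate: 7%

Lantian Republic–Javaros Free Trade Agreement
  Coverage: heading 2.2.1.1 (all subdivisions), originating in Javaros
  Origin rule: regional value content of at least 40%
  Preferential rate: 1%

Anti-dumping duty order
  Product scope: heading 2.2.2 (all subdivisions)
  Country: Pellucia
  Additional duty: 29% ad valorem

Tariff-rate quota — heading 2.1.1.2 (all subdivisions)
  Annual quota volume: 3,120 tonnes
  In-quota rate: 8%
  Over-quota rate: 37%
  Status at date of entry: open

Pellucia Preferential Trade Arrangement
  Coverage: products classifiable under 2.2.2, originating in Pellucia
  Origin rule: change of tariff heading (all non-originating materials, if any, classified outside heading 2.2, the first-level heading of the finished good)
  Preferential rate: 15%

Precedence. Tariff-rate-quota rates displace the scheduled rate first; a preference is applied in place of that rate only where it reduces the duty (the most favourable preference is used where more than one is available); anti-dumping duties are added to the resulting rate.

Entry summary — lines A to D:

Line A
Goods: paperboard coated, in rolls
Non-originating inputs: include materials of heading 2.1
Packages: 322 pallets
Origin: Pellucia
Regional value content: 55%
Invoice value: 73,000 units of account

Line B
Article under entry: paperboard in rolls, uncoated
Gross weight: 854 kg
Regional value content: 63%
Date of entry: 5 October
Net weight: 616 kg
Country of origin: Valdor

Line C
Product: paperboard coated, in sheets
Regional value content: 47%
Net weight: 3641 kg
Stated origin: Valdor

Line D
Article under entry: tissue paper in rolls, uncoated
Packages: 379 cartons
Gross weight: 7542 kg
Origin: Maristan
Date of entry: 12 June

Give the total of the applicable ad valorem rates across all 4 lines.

Line A: paperboard → 2.1; coated → 2.1.2; in rolls → 2.1.2.2. Scheduled 16%. Pellucia agreement on 2.1.2: RVC < 60%; Pellucia agreement on 2.2.2: 2.1.2.2 not covered. → 16%.
Line B: paperboard → 2.1; uncoated → 2.1.1; in rolls → 2.1.1.2. Scheduled 13%. quota on 2.1.1.2 open → in-quota 8%; Valdor agreement on 2.2.2: 2.1.1.2 not covered. → 8%.
Line C: paperboard → 2.1; coated → 2.1.2; in sheets → 2.1.2.1. Scheduled 37%. Valdor agreement on 2.2.2: 2.1.2.1 not covered. → 37%.
Line D: tissue paper → 2.2; uncoated → 2.2.1; in rolls → 2.2.1.2. Scheduled 33%. No special measure applies. → 33%.
Sum: 16% + 8% + 37% + 33% = 94%.

94%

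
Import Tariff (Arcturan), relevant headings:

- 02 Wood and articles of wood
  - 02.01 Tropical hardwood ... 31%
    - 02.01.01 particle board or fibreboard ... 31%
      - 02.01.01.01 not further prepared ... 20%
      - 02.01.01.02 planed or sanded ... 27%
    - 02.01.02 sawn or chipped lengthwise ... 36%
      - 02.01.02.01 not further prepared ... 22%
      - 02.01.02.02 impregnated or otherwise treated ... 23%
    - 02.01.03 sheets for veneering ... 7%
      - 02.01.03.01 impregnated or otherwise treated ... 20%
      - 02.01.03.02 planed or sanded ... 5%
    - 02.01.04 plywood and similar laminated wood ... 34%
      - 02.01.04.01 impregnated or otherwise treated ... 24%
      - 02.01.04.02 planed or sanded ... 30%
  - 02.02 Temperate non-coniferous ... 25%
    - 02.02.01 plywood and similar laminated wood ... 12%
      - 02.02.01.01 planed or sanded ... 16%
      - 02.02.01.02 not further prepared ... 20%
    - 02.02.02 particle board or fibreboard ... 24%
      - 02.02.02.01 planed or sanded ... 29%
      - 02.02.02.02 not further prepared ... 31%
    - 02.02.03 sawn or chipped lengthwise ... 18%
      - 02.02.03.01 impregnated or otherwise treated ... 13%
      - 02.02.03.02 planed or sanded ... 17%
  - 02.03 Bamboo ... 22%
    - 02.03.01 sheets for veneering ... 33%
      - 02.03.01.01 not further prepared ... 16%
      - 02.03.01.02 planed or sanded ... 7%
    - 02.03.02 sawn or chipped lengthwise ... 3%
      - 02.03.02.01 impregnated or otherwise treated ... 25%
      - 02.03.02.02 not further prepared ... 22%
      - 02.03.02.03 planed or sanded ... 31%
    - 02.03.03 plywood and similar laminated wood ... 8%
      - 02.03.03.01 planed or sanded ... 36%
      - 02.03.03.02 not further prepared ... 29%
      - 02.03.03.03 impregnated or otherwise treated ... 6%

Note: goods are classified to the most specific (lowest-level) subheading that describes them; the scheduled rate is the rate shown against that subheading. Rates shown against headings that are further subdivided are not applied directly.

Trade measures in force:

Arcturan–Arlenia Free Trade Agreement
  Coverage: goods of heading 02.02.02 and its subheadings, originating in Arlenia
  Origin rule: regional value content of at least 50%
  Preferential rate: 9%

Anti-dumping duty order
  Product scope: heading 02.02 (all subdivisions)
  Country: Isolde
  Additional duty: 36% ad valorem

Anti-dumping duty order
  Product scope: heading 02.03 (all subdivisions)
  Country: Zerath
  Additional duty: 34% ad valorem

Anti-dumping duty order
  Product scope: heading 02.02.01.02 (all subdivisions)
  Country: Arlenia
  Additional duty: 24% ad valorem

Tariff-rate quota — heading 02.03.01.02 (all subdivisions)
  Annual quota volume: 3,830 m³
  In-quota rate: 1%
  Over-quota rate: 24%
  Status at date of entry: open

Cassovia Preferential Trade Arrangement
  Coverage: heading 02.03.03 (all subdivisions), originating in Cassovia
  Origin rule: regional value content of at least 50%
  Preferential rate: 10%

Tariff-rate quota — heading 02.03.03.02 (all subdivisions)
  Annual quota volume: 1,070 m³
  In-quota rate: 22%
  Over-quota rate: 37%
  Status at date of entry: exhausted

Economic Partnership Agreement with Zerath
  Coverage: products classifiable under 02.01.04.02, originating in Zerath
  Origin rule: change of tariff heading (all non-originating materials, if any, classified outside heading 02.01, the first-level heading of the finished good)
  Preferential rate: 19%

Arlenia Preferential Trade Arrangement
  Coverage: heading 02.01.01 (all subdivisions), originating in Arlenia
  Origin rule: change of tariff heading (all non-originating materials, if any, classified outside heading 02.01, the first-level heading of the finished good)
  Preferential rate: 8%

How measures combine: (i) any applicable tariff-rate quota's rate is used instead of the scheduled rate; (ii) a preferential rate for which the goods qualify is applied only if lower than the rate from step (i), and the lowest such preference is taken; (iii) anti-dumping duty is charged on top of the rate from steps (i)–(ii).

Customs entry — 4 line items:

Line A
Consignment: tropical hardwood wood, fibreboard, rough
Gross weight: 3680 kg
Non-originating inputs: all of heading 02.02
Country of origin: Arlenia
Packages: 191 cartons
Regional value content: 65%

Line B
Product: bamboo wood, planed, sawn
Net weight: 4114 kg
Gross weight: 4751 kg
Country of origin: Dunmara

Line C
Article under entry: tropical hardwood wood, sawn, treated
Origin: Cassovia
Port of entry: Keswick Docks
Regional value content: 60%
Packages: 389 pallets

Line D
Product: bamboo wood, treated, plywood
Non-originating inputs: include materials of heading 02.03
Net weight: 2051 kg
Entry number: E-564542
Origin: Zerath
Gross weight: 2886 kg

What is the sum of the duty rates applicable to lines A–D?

Line A: tropical hardwood → 02.01; fibreboard → 02.01.01; rough → 02.01.01.01. Scheduled 20%. Arlenia agreement on 02.02.02: 02.01.01.01 not covered; Arlenia agreement on 02.01.01: CTH met → 8% available; preferential 8%. → 8%.
Line B: bamboo → 02.03; sawn → 02.03.02; planed → 02.03.02.03. Scheduled 31%. No special measure applies. → 31%.
Line C: tropical hardwood → 02.01; sawn → 02.01.02; treated → 02.01.02.02. Scheduled 23%. Cassovia agreement on 02.03.03: 02.01.02.02 not covered. → 23%.
Line D: bamboo → 02.03; plywood → 02.03.03; treated → 02.03.03.03. Scheduled 6%. Zerath agreement on 02.01.04.02: 02.03.03.03 not covered; anti-dumping (Zerath, 02.03): +34%; total 6% + 34% = 40%. → 40%.
Sum: 8% + 31% + 23% + 40% = 102%.

102%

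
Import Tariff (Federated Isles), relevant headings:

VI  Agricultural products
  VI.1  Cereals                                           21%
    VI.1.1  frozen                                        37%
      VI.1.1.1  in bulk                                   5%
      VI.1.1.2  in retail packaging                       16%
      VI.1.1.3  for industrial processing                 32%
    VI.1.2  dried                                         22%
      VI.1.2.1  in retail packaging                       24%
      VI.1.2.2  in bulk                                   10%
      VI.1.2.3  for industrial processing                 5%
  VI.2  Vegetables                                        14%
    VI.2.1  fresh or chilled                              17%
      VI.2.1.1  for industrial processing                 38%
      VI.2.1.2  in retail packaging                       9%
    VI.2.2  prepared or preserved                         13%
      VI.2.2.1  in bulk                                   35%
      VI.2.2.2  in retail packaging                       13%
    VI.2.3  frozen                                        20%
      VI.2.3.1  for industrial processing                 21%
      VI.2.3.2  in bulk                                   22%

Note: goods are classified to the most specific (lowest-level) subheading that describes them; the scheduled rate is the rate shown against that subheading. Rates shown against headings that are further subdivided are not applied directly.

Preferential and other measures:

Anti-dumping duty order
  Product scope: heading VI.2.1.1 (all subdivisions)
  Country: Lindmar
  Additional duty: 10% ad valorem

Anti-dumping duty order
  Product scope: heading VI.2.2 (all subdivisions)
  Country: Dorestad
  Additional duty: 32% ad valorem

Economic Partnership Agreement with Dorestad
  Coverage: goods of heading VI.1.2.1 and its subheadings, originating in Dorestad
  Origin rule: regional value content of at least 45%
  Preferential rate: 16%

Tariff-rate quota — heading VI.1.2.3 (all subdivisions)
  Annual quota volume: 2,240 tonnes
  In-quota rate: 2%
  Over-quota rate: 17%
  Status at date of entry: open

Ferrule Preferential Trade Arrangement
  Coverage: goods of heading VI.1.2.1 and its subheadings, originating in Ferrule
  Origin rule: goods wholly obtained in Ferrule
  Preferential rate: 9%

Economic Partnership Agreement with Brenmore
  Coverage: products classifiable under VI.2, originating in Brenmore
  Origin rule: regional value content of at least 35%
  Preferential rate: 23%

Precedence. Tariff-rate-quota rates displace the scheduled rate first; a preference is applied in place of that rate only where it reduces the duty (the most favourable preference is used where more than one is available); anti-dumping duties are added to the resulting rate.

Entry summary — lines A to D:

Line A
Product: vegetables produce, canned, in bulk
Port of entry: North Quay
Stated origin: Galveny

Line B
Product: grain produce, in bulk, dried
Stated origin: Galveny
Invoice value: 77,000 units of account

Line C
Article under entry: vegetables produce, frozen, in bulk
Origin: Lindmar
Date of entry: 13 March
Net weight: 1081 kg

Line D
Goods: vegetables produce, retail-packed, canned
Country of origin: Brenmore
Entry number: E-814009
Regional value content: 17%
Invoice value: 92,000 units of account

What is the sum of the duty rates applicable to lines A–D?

Line A: vegetables → VI.2; canned → VI.2.2; in bulk → VI.2.2.1. Scheduled 35%. No special measure applies. → 35%.
Line B: grain → VI.1; dried → VI.1.2; in bulk → VI.1.2.2. Scheduled 10%. No special measure applies. → 10%.
Line C: vegetables → VI.2; frozen → VI.2.3; in bulk → VI.2.3.2. Scheduled 22%. No special measure applies. → 22%.
Line D: vegetables → VI.2; canned → VI.2.2; retail-packed → VI.2.2.2. Scheduled 13%. Brenmore agreement on VI.2: RVC < 35%. → 13%.
Sum: 35% + 10% + 22% + 13% = 80%.

80%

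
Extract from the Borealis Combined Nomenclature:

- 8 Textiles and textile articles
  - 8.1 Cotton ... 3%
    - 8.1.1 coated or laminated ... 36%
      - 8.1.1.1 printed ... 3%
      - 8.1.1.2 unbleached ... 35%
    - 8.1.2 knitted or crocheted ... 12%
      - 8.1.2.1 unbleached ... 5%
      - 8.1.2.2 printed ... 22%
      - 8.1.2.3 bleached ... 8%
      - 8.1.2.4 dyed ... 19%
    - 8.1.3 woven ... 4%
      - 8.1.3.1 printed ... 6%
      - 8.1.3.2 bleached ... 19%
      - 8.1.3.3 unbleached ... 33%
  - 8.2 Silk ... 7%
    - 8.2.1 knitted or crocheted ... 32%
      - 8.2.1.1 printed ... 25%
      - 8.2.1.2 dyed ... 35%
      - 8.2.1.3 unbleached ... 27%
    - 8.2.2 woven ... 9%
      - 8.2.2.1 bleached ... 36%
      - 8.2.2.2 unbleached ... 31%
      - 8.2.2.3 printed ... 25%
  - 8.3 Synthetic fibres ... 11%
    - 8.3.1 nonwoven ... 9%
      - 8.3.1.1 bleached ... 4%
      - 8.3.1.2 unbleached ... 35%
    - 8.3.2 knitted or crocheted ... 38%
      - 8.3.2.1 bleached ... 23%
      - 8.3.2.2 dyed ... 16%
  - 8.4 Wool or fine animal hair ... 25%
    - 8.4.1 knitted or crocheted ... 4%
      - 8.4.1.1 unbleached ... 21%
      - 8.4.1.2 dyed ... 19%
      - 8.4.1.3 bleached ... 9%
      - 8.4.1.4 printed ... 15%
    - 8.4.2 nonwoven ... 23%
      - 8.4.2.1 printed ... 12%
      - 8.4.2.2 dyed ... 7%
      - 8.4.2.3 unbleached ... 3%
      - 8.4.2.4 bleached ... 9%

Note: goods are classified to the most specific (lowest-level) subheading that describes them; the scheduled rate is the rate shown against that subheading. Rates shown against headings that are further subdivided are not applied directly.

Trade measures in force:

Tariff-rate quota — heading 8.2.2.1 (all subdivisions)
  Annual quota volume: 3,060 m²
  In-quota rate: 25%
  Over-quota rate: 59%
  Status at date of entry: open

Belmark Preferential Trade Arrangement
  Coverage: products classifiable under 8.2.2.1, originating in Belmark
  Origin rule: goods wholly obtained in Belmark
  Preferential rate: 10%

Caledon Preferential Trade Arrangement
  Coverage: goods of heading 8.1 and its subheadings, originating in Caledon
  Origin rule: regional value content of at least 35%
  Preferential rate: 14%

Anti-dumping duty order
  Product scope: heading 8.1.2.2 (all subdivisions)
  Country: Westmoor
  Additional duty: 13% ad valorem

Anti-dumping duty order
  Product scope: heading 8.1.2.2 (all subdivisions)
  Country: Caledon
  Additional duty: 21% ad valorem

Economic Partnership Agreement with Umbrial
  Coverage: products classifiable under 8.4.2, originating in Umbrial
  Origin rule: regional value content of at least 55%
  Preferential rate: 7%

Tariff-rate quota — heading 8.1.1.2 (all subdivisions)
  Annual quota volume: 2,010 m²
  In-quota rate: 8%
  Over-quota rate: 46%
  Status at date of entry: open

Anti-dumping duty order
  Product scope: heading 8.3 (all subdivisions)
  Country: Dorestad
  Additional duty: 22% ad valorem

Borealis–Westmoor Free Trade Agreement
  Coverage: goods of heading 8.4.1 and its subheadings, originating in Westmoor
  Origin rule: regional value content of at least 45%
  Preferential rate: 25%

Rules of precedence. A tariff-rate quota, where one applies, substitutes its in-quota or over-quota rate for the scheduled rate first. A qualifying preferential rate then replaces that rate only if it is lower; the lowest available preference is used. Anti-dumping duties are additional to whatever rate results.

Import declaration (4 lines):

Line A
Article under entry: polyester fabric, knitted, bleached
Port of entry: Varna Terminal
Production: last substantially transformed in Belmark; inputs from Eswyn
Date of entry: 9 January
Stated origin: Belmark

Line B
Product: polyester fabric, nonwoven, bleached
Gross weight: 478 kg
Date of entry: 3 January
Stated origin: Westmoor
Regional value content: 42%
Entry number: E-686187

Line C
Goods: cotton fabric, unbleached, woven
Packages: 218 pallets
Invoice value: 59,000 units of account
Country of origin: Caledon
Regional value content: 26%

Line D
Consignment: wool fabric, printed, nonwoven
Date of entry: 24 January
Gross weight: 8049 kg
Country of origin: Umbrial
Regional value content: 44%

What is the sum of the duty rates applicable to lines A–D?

72%

Line A: polyester → 8.3; knitted → 8.3.2; bleached → 8.3.2.1. Scheduled 23%. Belmark agreement on 8.2.2.1: 8.3.2.1 not covered. → 23%.
Line B: polyester → 8.3; nonwoven → 8.3.1; bleached → 8.3.1.1. Scheduled 4%. Westmoor agreement on 8.4.1: 8.3.1.1 not covered. → 4%.
Line C: cotton → 8.1; woven → 8.1.3; unbleached → 8.1.3.3. Scheduled 33%. Caledon agreement on 8.1: RVC < 35%. → 33%.
Line D: wool → 8.4; nonwoven → 8.4.2; printed → 8.4.2.1. Scheduled 12%. Umbrial agreement on 8.4.2: RVC < 55%. → 12%.
Sum: 23% + 4% + 33% + 12% = 72%.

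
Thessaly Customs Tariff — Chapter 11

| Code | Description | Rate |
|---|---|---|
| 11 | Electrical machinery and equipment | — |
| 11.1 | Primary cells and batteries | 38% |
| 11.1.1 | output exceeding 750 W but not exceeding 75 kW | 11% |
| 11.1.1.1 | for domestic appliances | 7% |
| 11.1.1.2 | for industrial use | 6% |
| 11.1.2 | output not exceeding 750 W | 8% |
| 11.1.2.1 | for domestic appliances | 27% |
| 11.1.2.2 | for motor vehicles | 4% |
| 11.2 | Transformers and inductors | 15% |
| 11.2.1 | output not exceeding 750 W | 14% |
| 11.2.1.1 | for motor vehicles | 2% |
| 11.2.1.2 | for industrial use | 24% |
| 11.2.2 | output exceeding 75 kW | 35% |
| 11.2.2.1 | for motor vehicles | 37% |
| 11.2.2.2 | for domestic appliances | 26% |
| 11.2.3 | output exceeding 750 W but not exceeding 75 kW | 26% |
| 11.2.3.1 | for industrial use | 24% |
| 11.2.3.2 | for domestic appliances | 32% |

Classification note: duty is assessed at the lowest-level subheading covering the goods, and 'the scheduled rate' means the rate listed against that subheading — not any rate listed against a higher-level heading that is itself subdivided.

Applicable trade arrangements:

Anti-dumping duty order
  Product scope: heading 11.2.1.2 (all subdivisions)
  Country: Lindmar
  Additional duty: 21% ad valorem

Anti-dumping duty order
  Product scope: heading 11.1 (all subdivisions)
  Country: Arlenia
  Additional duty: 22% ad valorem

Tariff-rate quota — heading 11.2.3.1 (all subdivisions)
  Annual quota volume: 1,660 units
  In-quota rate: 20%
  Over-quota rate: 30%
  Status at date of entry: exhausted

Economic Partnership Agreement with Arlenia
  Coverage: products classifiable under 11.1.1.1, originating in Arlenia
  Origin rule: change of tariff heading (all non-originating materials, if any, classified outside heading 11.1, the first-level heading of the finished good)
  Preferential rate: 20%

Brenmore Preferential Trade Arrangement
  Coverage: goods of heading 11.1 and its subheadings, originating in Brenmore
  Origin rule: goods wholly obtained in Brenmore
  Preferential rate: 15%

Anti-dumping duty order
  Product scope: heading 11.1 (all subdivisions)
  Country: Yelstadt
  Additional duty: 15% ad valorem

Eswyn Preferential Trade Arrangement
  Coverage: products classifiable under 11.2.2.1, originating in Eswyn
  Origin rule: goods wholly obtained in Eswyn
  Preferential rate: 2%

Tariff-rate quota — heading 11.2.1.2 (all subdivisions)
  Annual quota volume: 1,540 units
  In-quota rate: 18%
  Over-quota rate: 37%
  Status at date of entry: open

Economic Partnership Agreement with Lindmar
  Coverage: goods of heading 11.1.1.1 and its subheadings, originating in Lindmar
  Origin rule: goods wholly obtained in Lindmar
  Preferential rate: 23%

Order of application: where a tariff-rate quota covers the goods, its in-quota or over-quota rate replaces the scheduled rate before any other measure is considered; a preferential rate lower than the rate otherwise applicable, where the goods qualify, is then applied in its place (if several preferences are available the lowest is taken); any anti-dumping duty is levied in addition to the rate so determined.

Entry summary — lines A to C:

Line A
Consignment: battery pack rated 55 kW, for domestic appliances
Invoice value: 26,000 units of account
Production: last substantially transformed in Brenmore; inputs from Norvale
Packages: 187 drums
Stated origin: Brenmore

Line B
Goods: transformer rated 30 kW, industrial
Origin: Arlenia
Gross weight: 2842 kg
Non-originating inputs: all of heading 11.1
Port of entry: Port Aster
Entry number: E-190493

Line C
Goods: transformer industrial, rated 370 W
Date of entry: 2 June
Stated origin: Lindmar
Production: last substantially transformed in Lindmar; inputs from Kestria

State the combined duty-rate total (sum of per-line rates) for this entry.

Line A: battery pack → 11.1; rated 55 kW → 11.1.1; for domestic appliances → 11.1.1.1. Scheduled 7%. Brenmore agreement on 11.1: not wholly obtained. → 7%.
Line B: transformer → 11.2; rated 30 kW → 11.2.3; industrial → 11.2.3.1. Scheduled 24%. quota on 11.2.3.1 exhausted → over-quota 30%; Arlenia agreement on 11.1.1.1: 11.2.3.1 not covered. → 30%.
Line C: transformer → 11.2; rated 370 W → 11.2.1; industrial → 11.2.1.2. Scheduled 24%. quota on 11.2.1.2 open → in-quota 18%; Lindmar agreement on 11.1.1.1: 11.2.1.2 not covered; anti-dumping (Lindmar, 11.2.1.2): +21%; total 18% + 21% = 39%. → 39%.
Sum: 7% + 30% + 39% = 76%.

76%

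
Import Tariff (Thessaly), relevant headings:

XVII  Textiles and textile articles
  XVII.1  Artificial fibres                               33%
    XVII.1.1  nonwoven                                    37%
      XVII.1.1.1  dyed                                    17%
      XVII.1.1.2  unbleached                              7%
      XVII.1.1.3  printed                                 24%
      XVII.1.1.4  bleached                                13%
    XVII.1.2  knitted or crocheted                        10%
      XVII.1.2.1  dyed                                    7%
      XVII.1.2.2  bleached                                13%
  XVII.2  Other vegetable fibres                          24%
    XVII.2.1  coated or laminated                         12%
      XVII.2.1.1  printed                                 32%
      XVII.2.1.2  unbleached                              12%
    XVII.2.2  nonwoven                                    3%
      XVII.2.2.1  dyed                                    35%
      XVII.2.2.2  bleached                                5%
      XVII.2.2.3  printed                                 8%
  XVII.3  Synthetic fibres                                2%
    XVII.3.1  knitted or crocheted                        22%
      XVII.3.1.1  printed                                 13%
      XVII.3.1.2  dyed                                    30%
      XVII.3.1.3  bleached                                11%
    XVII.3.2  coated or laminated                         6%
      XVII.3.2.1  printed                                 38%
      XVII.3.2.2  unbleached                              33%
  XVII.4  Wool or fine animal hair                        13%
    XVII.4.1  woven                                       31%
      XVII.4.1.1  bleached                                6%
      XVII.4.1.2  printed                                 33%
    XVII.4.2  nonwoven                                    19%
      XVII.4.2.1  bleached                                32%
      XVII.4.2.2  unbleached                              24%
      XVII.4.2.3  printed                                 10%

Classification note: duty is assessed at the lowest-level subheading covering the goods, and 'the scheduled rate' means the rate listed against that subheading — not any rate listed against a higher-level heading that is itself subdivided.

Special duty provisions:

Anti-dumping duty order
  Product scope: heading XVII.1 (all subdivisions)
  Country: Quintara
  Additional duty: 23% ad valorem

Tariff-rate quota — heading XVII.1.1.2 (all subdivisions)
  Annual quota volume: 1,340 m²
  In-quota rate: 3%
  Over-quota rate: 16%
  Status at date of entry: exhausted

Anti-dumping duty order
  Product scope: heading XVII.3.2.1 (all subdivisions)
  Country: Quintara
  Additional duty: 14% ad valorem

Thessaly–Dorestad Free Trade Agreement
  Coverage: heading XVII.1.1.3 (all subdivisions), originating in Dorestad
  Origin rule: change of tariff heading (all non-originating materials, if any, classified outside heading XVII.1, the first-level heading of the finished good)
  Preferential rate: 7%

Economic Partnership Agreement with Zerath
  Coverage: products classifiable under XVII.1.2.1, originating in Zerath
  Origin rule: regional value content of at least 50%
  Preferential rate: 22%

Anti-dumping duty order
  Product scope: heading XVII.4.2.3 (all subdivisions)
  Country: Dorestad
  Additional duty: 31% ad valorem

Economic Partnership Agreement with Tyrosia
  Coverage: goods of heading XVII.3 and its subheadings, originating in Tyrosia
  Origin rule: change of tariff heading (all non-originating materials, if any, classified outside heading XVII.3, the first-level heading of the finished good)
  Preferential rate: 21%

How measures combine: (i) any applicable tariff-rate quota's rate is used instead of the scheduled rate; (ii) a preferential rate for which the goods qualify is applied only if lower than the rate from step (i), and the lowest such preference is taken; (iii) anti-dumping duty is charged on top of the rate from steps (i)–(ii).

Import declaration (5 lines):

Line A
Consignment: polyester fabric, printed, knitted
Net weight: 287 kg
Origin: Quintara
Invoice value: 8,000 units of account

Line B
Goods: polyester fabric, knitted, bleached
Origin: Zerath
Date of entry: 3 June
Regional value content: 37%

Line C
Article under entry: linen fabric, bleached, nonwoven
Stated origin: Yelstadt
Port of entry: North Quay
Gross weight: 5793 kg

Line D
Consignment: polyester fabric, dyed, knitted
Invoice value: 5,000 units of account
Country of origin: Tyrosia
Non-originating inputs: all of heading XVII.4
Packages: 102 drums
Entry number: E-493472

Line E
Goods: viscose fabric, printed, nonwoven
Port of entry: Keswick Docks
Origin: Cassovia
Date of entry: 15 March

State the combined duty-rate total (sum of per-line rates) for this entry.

74%

Line A: polyester → XVII.3; knitted → XVII.3.1; printed → XVII.3.1.1. Scheduled 13%. No special measure applies. → 13%.
Line B: polyester → XVII.3; knitted → XVII.3.1; bleached → XVII.3.1.3. Scheduled 11%. Zerath agreement on XVII.1.2.1: XVII.3.1.3 not covered. → 11%.
Line C: linen → XVII.2; nonwoven → XVII.2.2; bleached → XVII.2.2.2. Scheduled 5%. No special measure applies. → 5%.
Line D: polyester → XVII.3; knitted → XVII.3.1; dyed → XVII.3.1.2. Scheduled 30%. Tyrosia agreement on XVII.3: CTH met → 21% available; preferential 21%. → 21%.
Line E: viscose → XVII.1; nonwoven → XVII.1.1; printed → XVII.1.1.3. Scheduled 24%. No special measure applies. → 24%.
Sum: 13% + 11% + 5% + 21% + 24% = 74%.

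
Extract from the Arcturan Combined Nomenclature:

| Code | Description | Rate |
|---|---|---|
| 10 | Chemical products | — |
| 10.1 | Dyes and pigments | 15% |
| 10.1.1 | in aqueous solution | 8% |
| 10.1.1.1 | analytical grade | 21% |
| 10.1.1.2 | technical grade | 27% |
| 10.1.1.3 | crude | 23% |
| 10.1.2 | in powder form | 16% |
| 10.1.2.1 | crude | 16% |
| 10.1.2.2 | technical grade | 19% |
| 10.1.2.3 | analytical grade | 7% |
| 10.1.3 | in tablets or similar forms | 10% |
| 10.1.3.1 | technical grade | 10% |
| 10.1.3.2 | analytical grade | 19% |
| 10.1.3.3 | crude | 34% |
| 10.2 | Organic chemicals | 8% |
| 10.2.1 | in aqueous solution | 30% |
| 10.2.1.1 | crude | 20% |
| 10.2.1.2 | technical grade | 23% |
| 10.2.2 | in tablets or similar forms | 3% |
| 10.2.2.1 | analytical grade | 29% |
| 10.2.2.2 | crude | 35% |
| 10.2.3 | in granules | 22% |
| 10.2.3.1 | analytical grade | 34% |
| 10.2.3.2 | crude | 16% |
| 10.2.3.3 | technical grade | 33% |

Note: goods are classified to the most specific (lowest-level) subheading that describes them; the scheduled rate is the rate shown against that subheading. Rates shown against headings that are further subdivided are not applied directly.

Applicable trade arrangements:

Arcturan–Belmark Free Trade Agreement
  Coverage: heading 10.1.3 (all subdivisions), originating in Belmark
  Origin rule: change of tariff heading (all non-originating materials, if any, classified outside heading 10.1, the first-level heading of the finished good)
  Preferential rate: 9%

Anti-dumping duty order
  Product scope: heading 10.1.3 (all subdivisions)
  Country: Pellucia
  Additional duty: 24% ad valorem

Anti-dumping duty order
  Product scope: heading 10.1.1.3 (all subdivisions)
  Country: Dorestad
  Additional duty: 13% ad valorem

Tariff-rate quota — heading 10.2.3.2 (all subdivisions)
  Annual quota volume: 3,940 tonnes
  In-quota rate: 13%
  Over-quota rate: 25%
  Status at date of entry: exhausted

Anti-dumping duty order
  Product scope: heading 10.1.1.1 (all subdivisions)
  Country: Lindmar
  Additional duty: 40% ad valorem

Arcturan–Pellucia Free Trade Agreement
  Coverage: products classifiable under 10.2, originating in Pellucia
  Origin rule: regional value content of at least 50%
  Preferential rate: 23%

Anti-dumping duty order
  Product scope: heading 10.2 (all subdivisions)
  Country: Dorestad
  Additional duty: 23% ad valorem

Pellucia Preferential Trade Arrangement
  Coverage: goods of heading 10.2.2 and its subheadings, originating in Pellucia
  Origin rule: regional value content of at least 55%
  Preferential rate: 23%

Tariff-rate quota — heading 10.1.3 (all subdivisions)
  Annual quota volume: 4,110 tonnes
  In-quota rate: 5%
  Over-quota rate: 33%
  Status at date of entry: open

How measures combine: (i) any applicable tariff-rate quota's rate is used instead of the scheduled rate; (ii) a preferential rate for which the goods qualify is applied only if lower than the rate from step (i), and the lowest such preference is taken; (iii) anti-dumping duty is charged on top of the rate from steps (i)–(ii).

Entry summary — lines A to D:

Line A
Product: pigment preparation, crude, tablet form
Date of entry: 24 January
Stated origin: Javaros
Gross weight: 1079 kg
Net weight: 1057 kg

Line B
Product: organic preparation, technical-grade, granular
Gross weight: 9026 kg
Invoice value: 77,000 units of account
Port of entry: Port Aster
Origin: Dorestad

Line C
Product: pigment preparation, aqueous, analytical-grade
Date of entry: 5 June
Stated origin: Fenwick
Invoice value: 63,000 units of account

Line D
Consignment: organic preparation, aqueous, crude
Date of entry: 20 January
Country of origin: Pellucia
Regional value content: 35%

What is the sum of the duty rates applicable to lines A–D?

102%

Line A: pigment → 10.1; tablet form → 10.1.3; crude → 10.1.3.3. Scheduled 34%. quota on 10.1.3 open → in-quota 5%. → 5%.
Line B: organic → 10.2; granular → 10.2.3; technical-grade → 10.2.3.3. Scheduled 33%. anti-dumping (Dorestad, 10.2): +23%; total 33% + 23% = 56%. → 56%.
Line C: pigment → 10.1; aqueous → 10.1.1; analytical-grade → 10.1.1.1. Scheduled 21%. No special measure applies. → 21%.
Line D: organic → 10.2; aqueous → 10.2.1; crude → 10.2.1.1. Scheduled 20%. Pellucia agreement on 10.2: RVC < 50%; Pellucia agreement on 10.2.2: 10.2.1.1 not covered. → 20%.
Sum: 5% + 56% + 21% + 20% = 102%.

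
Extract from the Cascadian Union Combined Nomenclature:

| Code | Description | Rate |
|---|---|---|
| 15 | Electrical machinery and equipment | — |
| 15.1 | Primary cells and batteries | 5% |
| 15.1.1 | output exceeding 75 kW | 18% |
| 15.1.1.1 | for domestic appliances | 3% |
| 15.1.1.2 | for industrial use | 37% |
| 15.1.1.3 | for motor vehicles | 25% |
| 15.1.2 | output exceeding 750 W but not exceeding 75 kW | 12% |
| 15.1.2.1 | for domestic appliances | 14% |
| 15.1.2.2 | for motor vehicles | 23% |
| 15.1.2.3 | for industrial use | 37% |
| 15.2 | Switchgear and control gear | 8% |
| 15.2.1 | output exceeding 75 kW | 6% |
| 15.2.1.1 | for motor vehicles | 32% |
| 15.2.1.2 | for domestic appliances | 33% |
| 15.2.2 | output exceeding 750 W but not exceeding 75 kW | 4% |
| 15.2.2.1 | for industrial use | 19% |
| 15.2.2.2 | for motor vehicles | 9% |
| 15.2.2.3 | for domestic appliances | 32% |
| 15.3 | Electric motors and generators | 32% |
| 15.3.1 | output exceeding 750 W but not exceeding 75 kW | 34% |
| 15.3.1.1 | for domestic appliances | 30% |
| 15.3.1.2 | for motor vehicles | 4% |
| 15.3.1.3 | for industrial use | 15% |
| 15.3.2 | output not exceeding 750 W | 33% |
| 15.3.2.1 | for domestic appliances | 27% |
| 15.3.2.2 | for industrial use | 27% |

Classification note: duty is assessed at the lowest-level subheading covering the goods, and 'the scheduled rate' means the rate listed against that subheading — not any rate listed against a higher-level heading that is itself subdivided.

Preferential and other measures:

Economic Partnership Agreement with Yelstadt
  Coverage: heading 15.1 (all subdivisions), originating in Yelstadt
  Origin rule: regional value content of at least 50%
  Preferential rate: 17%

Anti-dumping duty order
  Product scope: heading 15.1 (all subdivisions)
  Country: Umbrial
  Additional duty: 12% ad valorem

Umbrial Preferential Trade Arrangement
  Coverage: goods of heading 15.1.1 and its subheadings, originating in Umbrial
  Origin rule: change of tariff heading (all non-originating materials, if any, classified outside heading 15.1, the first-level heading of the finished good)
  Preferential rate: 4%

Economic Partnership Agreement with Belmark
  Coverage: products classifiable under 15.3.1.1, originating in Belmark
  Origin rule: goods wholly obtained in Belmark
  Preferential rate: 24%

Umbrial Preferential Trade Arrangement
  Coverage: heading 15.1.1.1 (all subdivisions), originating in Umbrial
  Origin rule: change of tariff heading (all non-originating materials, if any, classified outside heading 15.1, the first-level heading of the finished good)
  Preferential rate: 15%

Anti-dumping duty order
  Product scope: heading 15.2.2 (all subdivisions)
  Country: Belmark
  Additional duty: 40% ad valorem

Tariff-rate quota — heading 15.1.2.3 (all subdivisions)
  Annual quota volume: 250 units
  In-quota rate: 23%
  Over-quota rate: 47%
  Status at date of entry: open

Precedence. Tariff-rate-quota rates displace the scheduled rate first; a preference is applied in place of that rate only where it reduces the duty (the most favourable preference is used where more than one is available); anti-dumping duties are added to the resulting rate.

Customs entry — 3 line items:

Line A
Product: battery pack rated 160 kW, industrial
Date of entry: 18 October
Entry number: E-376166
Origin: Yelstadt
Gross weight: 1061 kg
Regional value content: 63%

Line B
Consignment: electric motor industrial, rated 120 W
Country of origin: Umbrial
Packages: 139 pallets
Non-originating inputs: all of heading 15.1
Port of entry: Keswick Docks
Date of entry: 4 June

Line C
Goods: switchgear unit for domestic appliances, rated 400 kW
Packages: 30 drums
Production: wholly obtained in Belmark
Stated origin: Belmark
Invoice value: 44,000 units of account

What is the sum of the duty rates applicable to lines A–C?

77%

Line A: battery pack → 15.1; rated 160 kW → 15.1.1; industrial → 15.1.1.2. Scheduled 37%. Yelstadt agreement on 15.1: RVC ≥ 50% → 17% available; preferential 17%. → 17%.
Line B: electric motor → 15.3; rated 120 W → 15.3.2; industrial → 15.3.2.2. Scheduled 27%. Umbrial agreement on 15.1.1: 15.3.2.2 not covered; Umbrial agreement on 15.1.1.1: 15.3.2.2 not covered. → 27%.
Line C: switchgear unit → 15.2; rated 400 kW → 15.2.1; for domestic appliances → 15.2.1.2. Scheduled 33%. Belmark agreement on 15.3.1.1: 15.2.1.2 not covered. → 33%.
Sum: 17% + 27% + 33% = 77%.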